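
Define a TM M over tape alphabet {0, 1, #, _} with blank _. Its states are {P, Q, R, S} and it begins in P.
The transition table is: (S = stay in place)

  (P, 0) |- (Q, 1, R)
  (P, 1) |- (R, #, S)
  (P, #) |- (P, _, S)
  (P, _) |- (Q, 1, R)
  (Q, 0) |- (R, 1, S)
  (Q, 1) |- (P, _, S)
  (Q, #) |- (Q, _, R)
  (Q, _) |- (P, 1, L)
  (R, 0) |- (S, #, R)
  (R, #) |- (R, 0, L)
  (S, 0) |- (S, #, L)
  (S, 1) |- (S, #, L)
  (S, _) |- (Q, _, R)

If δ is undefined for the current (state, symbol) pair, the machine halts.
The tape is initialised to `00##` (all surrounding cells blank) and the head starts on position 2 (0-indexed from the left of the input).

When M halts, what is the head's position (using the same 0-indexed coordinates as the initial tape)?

3

P | 00[#]#__   read # → write _, move S, go to P
P | 00[_]#__   read _ → write 1, move R, go to Q
Q | 001[#]__   read # → write _, move R, go to Q
Q | 001_[_]_   read _ → write 1, move L, go to P
P | 001[_]1_   read _ → write 1, move R, go to Q
Q | 0011[1]_   read 1 → write _, move S, go to P
P | 0011[_]_   read _ → write 1, move R, go to Q
Q | 00111[_]   read _ → write 1, move L, go to P
P | 0011[1]1   read 1 → write #, move S, go to R
R | 0011[#]1   read # → write 0, move L, go to R
R | 001[1]01
At halt the head is at cell 3.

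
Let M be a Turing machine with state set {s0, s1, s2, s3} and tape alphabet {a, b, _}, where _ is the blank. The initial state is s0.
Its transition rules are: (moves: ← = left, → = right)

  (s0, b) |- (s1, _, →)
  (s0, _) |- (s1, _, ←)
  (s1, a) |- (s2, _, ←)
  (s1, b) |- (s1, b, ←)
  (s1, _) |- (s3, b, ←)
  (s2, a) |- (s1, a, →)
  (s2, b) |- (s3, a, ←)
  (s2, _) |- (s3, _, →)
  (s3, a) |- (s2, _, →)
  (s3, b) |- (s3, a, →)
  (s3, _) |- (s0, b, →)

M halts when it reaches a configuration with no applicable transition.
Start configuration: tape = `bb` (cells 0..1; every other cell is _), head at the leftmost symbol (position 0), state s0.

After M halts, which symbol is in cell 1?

s0 | _[b]b__   read b → write _, move →, go to s1
s1 | __[b]__   read b → write b, move ←, go to s1
s1 | _[_]b__   read _ → write b, move ←, go to s3
s3 | [_]bb__   read _ → write b, move →, go to s0
s0 | b[b]b__   read b → write _, move →, go to s1
s1 | b_[b]__   read b → write b, move ←, go to s1
s1 | b[_]b__   read _ → write b, move ←, go to s3
s3 | [b]bb__   read b → write a, move →, go to s3
s3 | a[b]b__   read b → write a, move →, go to s3
s3 | aa[b]__   read b → write a, move →, go to s3
s3 | aaa[_]_   read _ → write b, move →, go to s0
s0 | aaab[_]   read _ → write _, move ←, go to s1
s1 | aaa[b]_   read b → write b, move ←, go to s1
s1 | aa[a]b_   read a → write _, move ←, go to s2
s2 | a[a]_b_   read a → write a, move →, go to s1
s1 | aa[_]b_   read _ → write b, move ←, go to s3
s3 | a[a]bb_   read a → write _, move →, go to s2
s2 | a_[b]b_   read b → write a, move ←, go to s3
s3 | a[_]ab_   read _ → write b, move →, go to s0
s0 | ab[a]b_
Cell 1 holds a when M halts.

a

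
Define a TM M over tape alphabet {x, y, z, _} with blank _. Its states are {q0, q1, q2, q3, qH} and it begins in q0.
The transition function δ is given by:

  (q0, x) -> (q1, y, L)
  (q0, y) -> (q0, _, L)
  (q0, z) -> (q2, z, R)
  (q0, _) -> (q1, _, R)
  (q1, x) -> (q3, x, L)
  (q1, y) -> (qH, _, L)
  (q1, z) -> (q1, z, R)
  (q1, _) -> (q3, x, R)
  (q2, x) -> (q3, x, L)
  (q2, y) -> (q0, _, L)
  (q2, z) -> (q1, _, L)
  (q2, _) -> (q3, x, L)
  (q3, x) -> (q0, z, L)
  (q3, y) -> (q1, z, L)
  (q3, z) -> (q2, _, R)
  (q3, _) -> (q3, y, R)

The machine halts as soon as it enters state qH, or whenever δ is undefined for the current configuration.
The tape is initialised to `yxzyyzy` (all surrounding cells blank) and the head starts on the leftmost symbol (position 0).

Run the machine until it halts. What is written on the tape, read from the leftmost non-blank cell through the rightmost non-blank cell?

xxyx_zyzy

q0 | ___[y]xzyyzy   read y → write _, move L, go to q0
q0 | __[_]_xzyyzy   read _ → write _, move R, go to q1
q1 | ___[_]xzyyzy   read _ → write x, move R, go to q3
q3 | ___x[x]zyyzy   read x → write z, move L, go to q0
q0 | ___[x]zzyyzy   read x → write y, move L, go to q1
q1 | __[_]yzzyyzy   read _ → write x, move R, go to q3
q3 | __x[y]zzyyzy   read y → write z, move L, go to q1
q1 | __[x]zzzyyzy   read x → write x, move L, go to q3
q3 | _[_]xzzzyyzy   read _ → write y, move R, go to q3
q3 | _y[x]zzzyyzy   read x → write z, move L, go to q0
q0 | _[y]zzzzyyzy   read y → write _, move L, go to q0
q0 | [_]_zzzzyyzy   read _ → write _, move R, go to q1
q1 | _[_]zzzzyyzy   read _ → write x, move R, go to q3
q3 | _x[z]zzzyyzy   read z → write _, move R, go to q2
q2 | _x_[z]zzyyzy   read z → write _, move L, go to q1
q1 | _x[_]_zzyyzy   read _ → write x, move R, go to q3
q3 | _xx[_]zzyyzy   read _ → write y, move R, go to q3
q3 | _xxy[z]zyyzy   read z → write _, move R, go to q2
q2 | _xxy_[z]yyzy   read z → write _, move L, go to q1
q1 | _xxy[_]_yyzy   read _ → write x, move R, go to q3
q3 | _xxyx[_]yyzy   read _ → write y, move R, go to q3
q3 | _xxyxy[y]yzy   read y → write z, move L, go to q1
q1 | _xxyx[y]zyzy   read y → write _, move L, go to qH
qH | _xxy[x]_zyzy
The non-blank tape span at halt is xxyx_zyzy.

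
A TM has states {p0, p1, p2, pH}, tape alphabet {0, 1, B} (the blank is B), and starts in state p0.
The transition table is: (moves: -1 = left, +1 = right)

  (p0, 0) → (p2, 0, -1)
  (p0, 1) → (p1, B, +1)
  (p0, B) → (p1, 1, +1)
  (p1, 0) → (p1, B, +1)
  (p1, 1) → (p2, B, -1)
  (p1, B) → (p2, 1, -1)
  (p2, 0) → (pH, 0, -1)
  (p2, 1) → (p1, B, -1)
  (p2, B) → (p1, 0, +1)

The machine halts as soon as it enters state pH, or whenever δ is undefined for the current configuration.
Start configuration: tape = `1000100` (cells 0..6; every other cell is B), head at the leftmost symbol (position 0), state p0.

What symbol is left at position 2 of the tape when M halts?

B

p0 | [1]000100   read 1 → write B, move +1, go to p1
p1 | B[0]00100   read 0 → write B, move +1, go to p1
p1 | BB[0]0100   read 0 → write B, move +1, go to p1
p1 | BBB[0]100   read 0 → write B, move +1, go to p1
p1 | BBBB[1]00   read 1 → write B, move -1, go to p2
p2 | BBB[B]B00   read B → write 0, move +1, go to p1
p1 | BBB0[B]00   read B → write 1, move -1, go to p2
p2 | BBB[0]100   read 0 → write 0, move -1, go to pH
pH | BB[B]0100
Cell 2 holds B when M halts.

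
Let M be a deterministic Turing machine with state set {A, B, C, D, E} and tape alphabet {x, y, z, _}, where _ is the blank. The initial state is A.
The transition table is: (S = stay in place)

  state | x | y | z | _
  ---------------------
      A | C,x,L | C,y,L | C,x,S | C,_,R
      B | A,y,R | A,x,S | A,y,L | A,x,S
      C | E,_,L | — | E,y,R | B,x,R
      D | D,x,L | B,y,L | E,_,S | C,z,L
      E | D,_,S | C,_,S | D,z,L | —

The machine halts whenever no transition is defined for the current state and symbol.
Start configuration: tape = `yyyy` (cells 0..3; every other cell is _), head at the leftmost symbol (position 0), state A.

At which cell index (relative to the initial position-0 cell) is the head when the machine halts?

-2

state=A head=0 tape=__[y]yyy   (A,y)→(C,y,L)
state=C head=-1 tape=_[_]yyyy   (C,_)→(B,x,R)
state=B head=0 tape=_x[y]yyy   (B,y)→(A,x,S)
state=A head=0 tape=_x[x]yyy   (A,x)→(C,x,L)
state=C head=-1 tape=_[x]xyyy   (C,x)→(E,_,L)
state=E head=-2 tape=[_]_xyyy
At halt the head is at cell -2.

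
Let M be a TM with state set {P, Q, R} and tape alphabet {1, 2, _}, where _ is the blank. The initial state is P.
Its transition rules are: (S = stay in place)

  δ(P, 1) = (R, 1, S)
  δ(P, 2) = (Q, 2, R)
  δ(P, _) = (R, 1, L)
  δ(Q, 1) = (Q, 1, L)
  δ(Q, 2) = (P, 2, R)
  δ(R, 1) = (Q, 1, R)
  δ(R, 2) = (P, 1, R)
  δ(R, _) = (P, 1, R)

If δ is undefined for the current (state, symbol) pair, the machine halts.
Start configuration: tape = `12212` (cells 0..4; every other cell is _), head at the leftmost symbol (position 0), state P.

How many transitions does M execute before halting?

state=P head=0 tape=[1]2212__   (P,1)→(R,1,S)
state=R head=0 tape=[1]2212__   (R,1)→(Q,1,R)
state=Q head=1 tape=1[2]212__   (Q,2)→(P,2,R)
state=P head=2 tape=12[2]12__   (P,2)→(Q,2,R)
state=Q head=3 tape=122[1]2__   (Q,1)→(Q,1,L)
state=Q head=2 tape=12[2]12__   (Q,2)→(P,2,R)
state=P head=3 tape=122[1]2__   (P,1)→(R,1,S)
state=R head=3 tape=122[1]2__   (R,1)→(Q,1,R)
state=Q head=4 tape=1221[2]__   (Q,2)→(P,2,R)
state=P head=5 tape=12212[_]_   (P,_)→(R,1,L)
state=R head=4 tape=1221[2]1_   (R,2)→(P,1,R)
state=P head=5 tape=12211[1]_   (P,1)→(R,1,S)
state=R head=5 tape=12211[1]_   (R,1)→(Q,1,R)
state=Q head=6 tape=122111[_]
M halts after 13 transitions.

13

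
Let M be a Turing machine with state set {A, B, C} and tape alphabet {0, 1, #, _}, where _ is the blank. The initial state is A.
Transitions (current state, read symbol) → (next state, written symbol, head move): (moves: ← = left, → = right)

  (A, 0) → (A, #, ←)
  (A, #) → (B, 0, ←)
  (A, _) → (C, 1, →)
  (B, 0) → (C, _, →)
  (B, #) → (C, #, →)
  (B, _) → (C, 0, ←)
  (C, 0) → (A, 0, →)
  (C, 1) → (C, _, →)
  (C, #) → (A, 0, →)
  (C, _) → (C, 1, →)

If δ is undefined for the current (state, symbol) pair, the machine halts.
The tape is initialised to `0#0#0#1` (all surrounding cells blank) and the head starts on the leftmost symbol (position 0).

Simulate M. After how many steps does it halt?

26

state=A head=0 tape=_[0]#0#0#1   (A,0)→(A,#,←)
state=A head=-1 tape=[_]##0#0#1   (A,_)→(C,1,→)
state=C head=0 tape=1[#]#0#0#1   (C,#)→(A,0,→)
state=A head=1 tape=10[#]0#0#1   (A,#)→(B,0,←)
state=B head=0 tape=1[0]00#0#1   (B,0)→(C,_,→)
state=C head=1 tape=1_[0]0#0#1   (C,0)→(A,0,→)
state=A head=2 tape=1_0[0]#0#1   (A,0)→(A,#,←)
state=A head=1 tape=1_[0]##0#1   (A,0)→(A,#,←)
state=A head=0 tape=1[_]###0#1   (A,_)→(C,1,→)
state=C head=1 tape=11[#]##0#1   (C,#)→(A,0,→)
state=A head=2 tape=110[#]#0#1   (A,#)→(B,0,←)
state=B head=1 tape=11[0]0#0#1   (B,0)→(C,_,→)
state=C head=2 tape=11_[0]#0#1   (C,0)→(A,0,→)
state=A head=3 tape=11_0[#]0#1   (A,#)→(B,0,←)
state=B head=2 tape=11_[0]00#1   (B,0)→(C,_,→)
state=C head=3 tape=11__[0]0#1   (C,0)→(A,0,→)
state=A head=4 tape=11__0[0]#1   (A,0)→(A,#,←)
state=A head=3 tape=11__[0]##1   (A,0)→(A,#,←)
state=A head=2 tape=11_[_]###1   (A,_)→(C,1,→)
state=C head=3 tape=11_1[#]##1   (C,#)→(A,0,→)
state=A head=4 tape=11_10[#]#1   (A,#)→(B,0,←)
state=B head=3 tape=11_1[0]0#1   (B,0)→(C,_,→)
state=C head=4 tape=11_1_[0]#1   (C,0)→(A,0,→)
state=A head=5 tape=11_1_0[#]1   (A,#)→(B,0,←)
state=B head=4 tape=11_1_[0]01   (B,0)→(C,_,→)
state=C head=5 tape=11_1__[0]1   (C,0)→(A,0,→)
state=A head=6 tape=11_1__0[1]
M halts after 26 transitions.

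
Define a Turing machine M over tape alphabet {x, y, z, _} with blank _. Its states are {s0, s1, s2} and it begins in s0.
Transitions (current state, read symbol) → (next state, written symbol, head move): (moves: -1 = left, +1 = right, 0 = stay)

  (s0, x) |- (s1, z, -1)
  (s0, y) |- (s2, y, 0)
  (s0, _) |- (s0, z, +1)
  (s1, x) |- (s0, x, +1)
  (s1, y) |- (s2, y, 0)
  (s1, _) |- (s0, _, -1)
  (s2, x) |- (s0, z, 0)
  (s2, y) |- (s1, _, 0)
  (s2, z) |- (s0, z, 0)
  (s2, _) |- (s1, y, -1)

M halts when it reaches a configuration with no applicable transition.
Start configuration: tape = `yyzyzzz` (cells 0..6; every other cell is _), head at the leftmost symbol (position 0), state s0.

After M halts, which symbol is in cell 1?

_

s0 | _[y]yzyzzz   read y → write y, move 0, go to s2
s2 | _[y]yzyzzz   read y → write _, move 0, go to s1
s1 | _[_]yzyzzz   read _ → write _, move -1, go to s0
s0 | [_]_yzyzzz   read _ → write z, move +1, go to s0
s0 | z[_]yzyzzz   read _ → write z, move +1, go to s0
s0 | zz[y]zyzzz   read y → write y, move 0, go to s2
s2 | zz[y]zyzzz   read y → write _, move 0, go to s1
s1 | zz[_]zyzzz   read _ → write _, move -1, go to s0
s0 | z[z]_zyzzz
Cell 1 holds _ when M halts.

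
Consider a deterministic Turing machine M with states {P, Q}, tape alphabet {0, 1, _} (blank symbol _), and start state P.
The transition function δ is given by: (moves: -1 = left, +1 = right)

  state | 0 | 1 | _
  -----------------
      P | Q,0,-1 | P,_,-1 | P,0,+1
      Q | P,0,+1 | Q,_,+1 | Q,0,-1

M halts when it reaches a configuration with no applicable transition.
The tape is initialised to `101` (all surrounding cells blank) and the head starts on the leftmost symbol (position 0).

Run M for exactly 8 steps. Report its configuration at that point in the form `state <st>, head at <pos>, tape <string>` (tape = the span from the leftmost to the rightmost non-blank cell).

state Q, head at 0, tape 0001

P | _[1]01   read 1 → write _, move -1, go to P
P | [_]_01   read _ → write 0, move +1, go to P
P | 0[_]01   read _ → write 0, move +1, go to P
P | 00[0]1   read 0 → write 0, move -1, go to Q
Q | 0[0]01   read 0 → write 0, move +1, go to P
P | 00[0]1   read 0 → write 0, move -1, go to Q
Q | 0[0]01   read 0 → write 0, move +1, go to P
P | 00[0]1   read 0 → write 0, move -1, go to Q
Q | 0[0]01
After 8 steps: state Q, head at 0, tape 0001.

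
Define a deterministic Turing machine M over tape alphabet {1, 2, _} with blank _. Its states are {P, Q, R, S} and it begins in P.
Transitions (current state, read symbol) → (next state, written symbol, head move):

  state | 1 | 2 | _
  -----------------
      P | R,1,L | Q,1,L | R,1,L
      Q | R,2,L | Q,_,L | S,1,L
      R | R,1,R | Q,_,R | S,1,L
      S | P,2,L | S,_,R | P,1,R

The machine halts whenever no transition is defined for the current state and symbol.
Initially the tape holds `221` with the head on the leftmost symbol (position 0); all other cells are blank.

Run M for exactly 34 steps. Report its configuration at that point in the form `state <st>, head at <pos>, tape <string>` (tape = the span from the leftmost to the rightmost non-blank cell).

P | ____[2]21   read 2 → write 1, move L, go to Q
Q | ___[_]121   read _ → write 1, move L, go to S
S | __[_]1121   read _ → write 1, move R, go to P
P | __1[1]121   read 1 → write 1, move L, go to R
R | __[1]1121   read 1 → write 1, move R, go to R
R | __1[1]121   read 1 → write 1, move R, go to R
R | __11[1]21   read 1 → write 1, move R, go to R
R | __111[2]1   read 2 → write _, move R, go to Q
Q | __111_[1]   read 1 → write 2, move L, go to R
R | __111[_]2   read _ → write 1, move L, go to S
S | __11[1]12   read 1 → write 2, move L, go to P
P | __1[1]212   read 1 → write 1, move L, go to R
R | __[1]1212   read 1 → write 1, move R, go to R
R | __1[1]212   read 1 → write 1, move R, go to R
R | __11[2]12   read 2 → write _, move R, go to Q
Q | __11_[1]2   read 1 → write 2, move L, go to R
R | __11[_]22   read _ → write 1, move L, go to S
S | __1[1]122   read 1 → write 2, move L, go to P
P | __[1]2122   read 1 → write 1, move L, go to R
R | _[_]12122   read _ → write 1, move L, go to S
S | [_]112122   read _ → write 1, move R, go to P
P | 1[1]12122   read 1 → write 1, move L, go to R
R | [1]112122   read 1 → write 1, move R, go to R
R | 1[1]12122   read 1 → write 1, move R, go to R
R | 11[1]2122   read 1 → write 1, move R, go to R
R | 111[2]122   read 2 → write _, move R, go to Q
Q | 111_[1]22   read 1 → write 2, move L, go to R
R | 111[_]222   read _ → write 1, move L, go to S
S | 11[1]1222   read 1 → write 2, move L, go to P
P | 1[1]21222   read 1 → write 1, move L, go to R
R | [1]121222   read 1 → write 1, move R, go to R
R | 1[1]21222   read 1 → write 1, move R, go to R
R | 11[2]1222   read 2 → write _, move R, go to Q
Q | 11_[1]222   read 1 → write 2, move L, go to R
R | 11[_]2222
After 34 steps: state R, head at -2, tape 11_2222.

state R, head at -2, tape 11_2222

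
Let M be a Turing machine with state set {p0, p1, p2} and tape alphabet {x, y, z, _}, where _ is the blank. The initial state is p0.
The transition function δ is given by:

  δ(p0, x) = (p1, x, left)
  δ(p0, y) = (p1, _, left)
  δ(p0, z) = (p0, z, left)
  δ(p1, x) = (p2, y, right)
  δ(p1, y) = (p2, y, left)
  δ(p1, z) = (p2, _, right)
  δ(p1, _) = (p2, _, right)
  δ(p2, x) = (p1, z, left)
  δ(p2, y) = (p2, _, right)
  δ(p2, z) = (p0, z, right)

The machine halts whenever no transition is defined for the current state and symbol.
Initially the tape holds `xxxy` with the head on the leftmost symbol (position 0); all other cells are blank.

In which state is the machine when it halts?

p0 | _[x]xxy   read x → write x, move left, go to p1
p1 | [_]xxxy   read _ → write _, move right, go to p2
p2 | _[x]xxy   read x → write z, move left, go to p1
p1 | [_]zxxy   read _ → write _, move right, go to p2
p2 | _[z]xxy   read z → write z, move right, go to p0
p0 | _z[x]xy   read x → write x, move left, go to p1
p1 | _[z]xxy   read z → write _, move right, go to p2
p2 | __[x]xy   read x → write z, move left, go to p1
p1 | _[_]zxy   read _ → write _, move right, go to p2
p2 | __[z]xy   read z → write z, move right, go to p0
p0 | __z[x]y   read x → write x, move left, go to p1
p1 | __[z]xy   read z → write _, move right, go to p2
p2 | ___[x]y   read x → write z, move left, go to p1
p1 | __[_]zy   read _ → write _, move right, go to p2
p2 | ___[z]y   read z → write z, move right, go to p0
p0 | ___z[y]   read y → write _, move left, go to p1
p1 | ___[z]_   read z → write _, move right, go to p2
p2 | ____[_]
No transition is defined for (p2, _); M halts in state p2.

p2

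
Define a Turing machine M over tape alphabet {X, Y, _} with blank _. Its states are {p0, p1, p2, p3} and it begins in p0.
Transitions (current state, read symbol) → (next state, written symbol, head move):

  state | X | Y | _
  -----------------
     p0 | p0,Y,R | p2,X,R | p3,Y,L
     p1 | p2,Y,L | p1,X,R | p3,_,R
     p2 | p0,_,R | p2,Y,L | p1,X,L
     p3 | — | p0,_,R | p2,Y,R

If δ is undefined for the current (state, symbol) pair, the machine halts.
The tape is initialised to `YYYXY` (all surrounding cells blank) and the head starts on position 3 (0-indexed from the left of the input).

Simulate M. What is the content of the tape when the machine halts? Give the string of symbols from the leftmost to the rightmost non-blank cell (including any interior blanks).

p0 | __YYY[X]Y_   read X → write Y, move R, go to p0
p0 | __YYYY[Y]_   read Y → write X, move R, go to p2
p2 | __YYYYX[_]   read _ → write X, move L, go to p1
p1 | __YYYY[X]X   read X → write Y, move L, go to p2
p2 | __YYY[Y]YX   read Y → write Y, move L, go to p2
p2 | __YY[Y]YYX   read Y → write Y, move L, go to p2
p2 | __Y[Y]YYYX   read Y → write Y, move L, go to p2
p2 | __[Y]YYYYX   read Y → write Y, move L, go to p2
p2 | _[_]YYYYYX   read _ → write X, move L, go to p1
p1 | [_]XYYYYYX   read _ → write _, move R, go to p3
p3 | _[X]YYYYYX
The non-blank tape span at halt is XYYYYYX.

XYYYYYX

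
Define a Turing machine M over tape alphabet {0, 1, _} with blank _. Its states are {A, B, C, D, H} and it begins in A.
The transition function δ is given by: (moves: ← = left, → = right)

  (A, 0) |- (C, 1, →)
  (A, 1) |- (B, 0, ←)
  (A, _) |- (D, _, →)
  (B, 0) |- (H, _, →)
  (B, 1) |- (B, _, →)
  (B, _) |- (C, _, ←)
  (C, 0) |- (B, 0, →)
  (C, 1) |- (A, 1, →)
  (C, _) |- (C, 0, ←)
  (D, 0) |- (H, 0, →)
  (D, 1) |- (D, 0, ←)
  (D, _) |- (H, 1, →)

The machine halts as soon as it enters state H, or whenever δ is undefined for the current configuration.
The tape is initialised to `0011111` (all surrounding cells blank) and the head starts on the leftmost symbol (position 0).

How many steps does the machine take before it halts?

state=A head=0 tape=[0]011111_   (A,0)→(C,1,→)
state=C head=1 tape=1[0]11111_   (C,0)→(B,0,→)
state=B head=2 tape=10[1]1111_   (B,1)→(B,_,→)
state=B head=3 tape=10_[1]111_   (B,1)→(B,_,→)
state=B head=4 tape=10__[1]11_   (B,1)→(B,_,→)
state=B head=5 tape=10___[1]1_   (B,1)→(B,_,→)
state=B head=6 tape=10____[1]_   (B,1)→(B,_,→)
state=B head=7 tape=10_____[_]   (B,_)→(C,_,←)
state=C head=6 tape=10____[_]_   (C,_)→(C,0,←)
state=C head=5 tape=10___[_]0_   (C,_)→(C,0,←)
state=C head=4 tape=10__[_]00_   (C,_)→(C,0,←)
state=C head=3 tape=10_[_]000_   (C,_)→(C,0,←)
state=C head=2 tape=10[_]0000_   (C,_)→(C,0,←)
state=C head=1 tape=1[0]00000_   (C,0)→(B,0,→)
state=B head=2 tape=10[0]0000_   (B,0)→(H,_,→)
state=H head=3 tape=10_[0]000_
M halts after 15 transitions.

15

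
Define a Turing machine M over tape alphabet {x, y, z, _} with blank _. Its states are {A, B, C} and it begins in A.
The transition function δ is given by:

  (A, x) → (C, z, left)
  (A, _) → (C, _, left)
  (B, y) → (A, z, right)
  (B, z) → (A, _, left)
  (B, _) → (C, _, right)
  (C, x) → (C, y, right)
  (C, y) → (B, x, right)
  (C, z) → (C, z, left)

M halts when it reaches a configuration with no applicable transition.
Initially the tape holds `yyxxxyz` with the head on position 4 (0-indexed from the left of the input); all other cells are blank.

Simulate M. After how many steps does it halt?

A | _yyxx[x]yz   read x → write z, move left, go to C
C | _yyx[x]zyz   read x → write y, move right, go to C
C | _yyxy[z]yz   read z → write z, move left, go to C
C | _yyx[y]zyz   read y → write x, move right, go to B
B | _yyxx[z]yz   read z → write _, move left, go to A
A | _yyx[x]_yz   read x → write z, move left, go to C
C | _yy[x]z_yz   read x → write y, move right, go to C
C | _yyy[z]_yz   read z → write z, move left, go to C
C | _yy[y]z_yz   read y → write x, move right, go to B
B | _yyx[z]_yz   read z → write _, move left, go to A
A | _yy[x]__yz   read x → write z, move left, go to C
C | _y[y]z__yz   read y → write x, move right, go to B
B | _yx[z]__yz   read z → write _, move left, go to A
A | _y[x]___yz   read x → write z, move left, go to C
C | _[y]z___yz   read y → write x, move right, go to B
B | _x[z]___yz   read z → write _, move left, go to A
A | _[x]____yz   read x → write z, move left, go to C
C | [_]z____yz
M halts after 17 transitions.

17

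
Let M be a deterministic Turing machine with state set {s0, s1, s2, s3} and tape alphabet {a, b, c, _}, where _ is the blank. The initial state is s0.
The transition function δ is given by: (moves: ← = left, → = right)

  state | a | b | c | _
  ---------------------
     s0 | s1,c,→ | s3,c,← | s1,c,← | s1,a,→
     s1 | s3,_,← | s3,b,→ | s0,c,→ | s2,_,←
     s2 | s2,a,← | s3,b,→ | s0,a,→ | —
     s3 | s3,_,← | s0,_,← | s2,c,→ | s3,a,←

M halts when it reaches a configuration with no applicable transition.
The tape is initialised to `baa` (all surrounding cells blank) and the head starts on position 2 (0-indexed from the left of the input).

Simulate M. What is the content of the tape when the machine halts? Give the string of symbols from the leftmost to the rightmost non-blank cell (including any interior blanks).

a__aa

state=s0 head=2 tape=__ba[a]__   (s0,a)→(s1,c,→)
state=s1 head=3 tape=__bac[_]_   (s1,_)→(s2,_,←)
state=s2 head=2 tape=__ba[c]__   (s2,c)→(s0,a,→)
state=s0 head=3 tape=__baa[_]_   (s0,_)→(s1,a,→)
state=s1 head=4 tape=__baaa[_]   (s1,_)→(s2,_,←)
state=s2 head=3 tape=__baa[a]_   (s2,a)→(s2,a,←)
state=s2 head=2 tape=__ba[a]a_   (s2,a)→(s2,a,←)
state=s2 head=1 tape=__b[a]aa_   (s2,a)→(s2,a,←)
state=s2 head=0 tape=__[b]aaa_   (s2,b)→(s3,b,→)
state=s3 head=1 tape=__b[a]aa_   (s3,a)→(s3,_,←)
state=s3 head=0 tape=__[b]_aa_   (s3,b)→(s0,_,←)
state=s0 head=-1 tape=_[_]__aa_   (s0,_)→(s1,a,→)
state=s1 head=0 tape=_a[_]_aa_   (s1,_)→(s2,_,←)
state=s2 head=-1 tape=_[a]__aa_   (s2,a)→(s2,a,←)
state=s2 head=-2 tape=[_]a__aa_
The non-blank tape span at halt is a__aa.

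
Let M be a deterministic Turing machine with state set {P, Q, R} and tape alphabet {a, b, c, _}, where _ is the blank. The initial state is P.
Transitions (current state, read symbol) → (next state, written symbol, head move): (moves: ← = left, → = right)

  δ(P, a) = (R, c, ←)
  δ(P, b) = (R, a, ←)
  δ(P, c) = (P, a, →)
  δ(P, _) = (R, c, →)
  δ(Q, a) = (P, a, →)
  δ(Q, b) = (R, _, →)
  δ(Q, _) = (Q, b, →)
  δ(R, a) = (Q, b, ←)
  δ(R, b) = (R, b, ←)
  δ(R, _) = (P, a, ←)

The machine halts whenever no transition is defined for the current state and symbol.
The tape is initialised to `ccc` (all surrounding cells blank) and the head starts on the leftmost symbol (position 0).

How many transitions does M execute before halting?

P | _[c]cc__   read c → write a, move →, go to P
P | _a[c]c__   read c → write a, move →, go to P
P | _aa[c]__   read c → write a, move →, go to P
P | _aaa[_]_   read _ → write c, move →, go to R
R | _aaac[_]   read _ → write a, move ←, go to P
P | _aaa[c]a   read c → write a, move →, go to P
P | _aaaa[a]   read a → write c, move ←, go to R
R | _aaa[a]c   read a → write b, move ←, go to Q
Q | _aa[a]bc   read a → write a, move →, go to P
P | _aaa[b]c   read b → write a, move ←, go to R
R | _aa[a]ac   read a → write b, move ←, go to Q
Q | _a[a]bac   read a → write a, move →, go to P
P | _aa[b]ac   read b → write a, move ←, go to R
R | _a[a]aac   read a → write b, move ←, go to Q
Q | _[a]baac   read a → write a, move →, go to P
P | _a[b]aac   read b → write a, move ←, go to R
R | _[a]aaac   read a → write b, move ←, go to Q
Q | [_]baaac   read _ → write b, move →, go to Q
Q | b[b]aaac   read b → write _, move →, go to R
R | b_[a]aac   read a → write b, move ←, go to Q
Q | b[_]baac   read _ → write b, move →, go to Q
Q | bb[b]aac   read b → write _, move →, go to R
R | bb_[a]ac   read a → write b, move ←, go to Q
Q | bb[_]bac   read _ → write b, move →, go to Q
Q | bbb[b]ac   read b → write _, move →, go to R
R | bbb_[a]c   read a → write b, move ←, go to Q
Q | bbb[_]bc   read _ → write b, move →, go to Q
Q | bbbb[b]c   read b → write _, move →, go to R
R | bbbb_[c]
M halts after 28 transitions.

28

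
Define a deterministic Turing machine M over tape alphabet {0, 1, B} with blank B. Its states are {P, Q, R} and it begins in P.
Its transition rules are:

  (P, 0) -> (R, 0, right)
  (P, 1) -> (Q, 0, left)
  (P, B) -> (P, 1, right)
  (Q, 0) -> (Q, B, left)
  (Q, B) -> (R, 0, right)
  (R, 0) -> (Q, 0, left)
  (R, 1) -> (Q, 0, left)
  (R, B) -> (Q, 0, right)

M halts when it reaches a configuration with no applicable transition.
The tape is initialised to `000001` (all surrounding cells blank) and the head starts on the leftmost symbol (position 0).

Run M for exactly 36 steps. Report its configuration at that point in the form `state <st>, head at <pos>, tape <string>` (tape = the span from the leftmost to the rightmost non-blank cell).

state Q, head at 2, tape 000000BB01

P | BBBB[0]00001   read 0 → write 0, move right, go to R
R | BBBB0[0]0001   read 0 → write 0, move left, go to Q
Q | BBBB[0]00001   read 0 → write B, move left, go to Q
Q | BBB[B]B00001   read B → write 0, move right, go to R
R | BBB0[B]00001   read B → write 0, move right, go to Q
Q | BBB00[0]0001   read 0 → write B, move left, go to Q
Q | BBB0[0]B0001   read 0 → write B, move left, go to Q
Q | BBB[0]BB0001   read 0 → write B, move left, go to Q
Q | BB[B]BBB0001   read B → write 0, move right, go to R
R | BB0[B]BB0001   read B → write 0, move right, go to Q
Q | BB00[B]B0001   read B → write 0, move right, go to R
R | BB000[B]0001   read B → write 0, move right, go to Q
Q | BB0000[0]001   read 0 → write B, move left, go to Q
Q | BB000[0]B001   read 0 → write B, move left, go to Q
Q | BB00[0]BB001   read 0 → write B, move left, go to Q
Q | BB0[0]BBB001   read 0 → write B, move left, go to Q
Q | BB[0]BBBB001   read 0 → write B, move left, go to Q
Q | B[B]BBBBB001   read B → write 0, move right, go to R
R | B0[B]BBBB001   read B → write 0, move right, go to Q
Q | B00[B]BBB001   read B → write 0, move right, go to R
R | B000[B]BB001   read B → write 0, move right, go to Q
Q | B0000[B]B001   read B → write 0, move right, go to R
R | B00000[B]001   read B → write 0, move right, go to Q
Q | B000000[0]01   read 0 → write B, move left, go to Q
Q | B00000[0]B01   read 0 → write B, move left, go to Q
Q | B0000[0]BB01   read 0 → write B, move left, go to Q
Q | B000[0]BBB01   read 0 → write B, move left, go to Q
Q | B00[0]BBBB01   read 0 → write B, move left, go to Q
Q | B0[0]BBBBB01   read 0 → write B, move left, go to Q
Q | B[0]BBBBBB01   read 0 → write B, move left, go to Q
Q | [B]BBBBBBB01   read B → write 0, move right, go to R
R | 0[B]BBBBBB01   read B → write 0, move right, go to Q
Q | 00[B]BBBBB01   read B → write 0, move right, go to R
R | 000[B]BBBB01   read B → write 0, move right, go to Q
Q | 0000[B]BBB01   read B → write 0, move right, go to R
R | 00000[B]BB01   read B → write 0, move right, go to Q
Q | 000000[B]B01
After 36 steps: state Q, head at 2, tape 000000BB01.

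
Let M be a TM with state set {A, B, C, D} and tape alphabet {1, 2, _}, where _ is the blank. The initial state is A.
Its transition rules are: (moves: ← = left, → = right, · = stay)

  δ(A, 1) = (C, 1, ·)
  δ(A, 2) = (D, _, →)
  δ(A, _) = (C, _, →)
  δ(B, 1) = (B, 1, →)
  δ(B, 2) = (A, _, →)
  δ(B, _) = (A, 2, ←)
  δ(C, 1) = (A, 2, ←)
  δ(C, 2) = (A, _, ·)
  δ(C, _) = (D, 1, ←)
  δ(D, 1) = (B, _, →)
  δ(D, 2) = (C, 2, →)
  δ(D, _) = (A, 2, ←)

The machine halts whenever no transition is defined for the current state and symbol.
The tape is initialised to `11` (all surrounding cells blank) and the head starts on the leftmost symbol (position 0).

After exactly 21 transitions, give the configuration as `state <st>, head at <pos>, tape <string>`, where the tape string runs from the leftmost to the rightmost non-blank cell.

state C, head at 2, tape 21

state=A head=0 tape=_[1]1__   (A,1)→(C,1,·)
state=C head=0 tape=_[1]1__   (C,1)→(A,2,←)
state=A head=-1 tape=[_]21__   (A,_)→(C,_,→)
state=C head=0 tape=_[2]1__   (C,2)→(A,_,·)
state=A head=0 tape=_[_]1__   (A,_)→(C,_,→)
state=C head=1 tape=__[1]__   (C,1)→(A,2,←)
state=A head=0 tape=_[_]2__   (A,_)→(C,_,→)
state=C head=1 tape=__[2]__   (C,2)→(A,_,·)
state=A head=1 tape=__[_]__   (A,_)→(C,_,→)
state=C head=2 tape=___[_]_   (C,_)→(D,1,←)
state=D head=1 tape=__[_]1_   (D,_)→(A,2,←)
state=A head=0 tape=_[_]21_   (A,_)→(C,_,→)
state=C head=1 tape=__[2]1_   (C,2)→(A,_,·)
state=A head=1 tape=__[_]1_   (A,_)→(C,_,→)
state=C head=2 tape=___[1]_   (C,1)→(A,2,←)
state=A head=1 tape=__[_]2_   (A,_)→(C,_,→)
state=C head=2 tape=___[2]_   (C,2)→(A,_,·)
state=A head=2 tape=___[_]_   (A,_)→(C,_,→)
state=C head=3 tape=____[_]   (C,_)→(D,1,←)
state=D head=2 tape=___[_]1   (D,_)→(A,2,←)
state=A head=1 tape=__[_]21   (A,_)→(C,_,→)
state=C head=2 tape=___[2]1
After 21 steps: state C, head at 2, tape 21.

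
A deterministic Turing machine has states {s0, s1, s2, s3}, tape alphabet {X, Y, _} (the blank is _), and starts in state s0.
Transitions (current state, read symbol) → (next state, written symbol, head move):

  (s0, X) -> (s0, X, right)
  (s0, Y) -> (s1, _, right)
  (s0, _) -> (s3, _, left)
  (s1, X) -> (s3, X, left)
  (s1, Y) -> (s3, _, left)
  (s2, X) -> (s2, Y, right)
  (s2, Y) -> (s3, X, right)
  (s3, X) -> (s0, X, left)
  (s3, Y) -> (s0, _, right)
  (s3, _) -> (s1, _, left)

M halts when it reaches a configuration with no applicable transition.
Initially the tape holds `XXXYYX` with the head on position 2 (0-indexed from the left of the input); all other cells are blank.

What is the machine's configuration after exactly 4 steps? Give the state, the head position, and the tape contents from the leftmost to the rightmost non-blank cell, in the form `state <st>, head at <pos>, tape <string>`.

state s1, head at 2, tape XXX__X

s0 | XX[X]YYX   read X → write X, move right, go to s0
s0 | XXX[Y]YX   read Y → write _, move right, go to s1
s1 | XXX_[Y]X   read Y → write _, move left, go to s3
s3 | XXX[_]_X   read _ → write _, move left, go to s1
s1 | XX[X]__X
After 4 steps: state s1, head at 2, tape XXX__X.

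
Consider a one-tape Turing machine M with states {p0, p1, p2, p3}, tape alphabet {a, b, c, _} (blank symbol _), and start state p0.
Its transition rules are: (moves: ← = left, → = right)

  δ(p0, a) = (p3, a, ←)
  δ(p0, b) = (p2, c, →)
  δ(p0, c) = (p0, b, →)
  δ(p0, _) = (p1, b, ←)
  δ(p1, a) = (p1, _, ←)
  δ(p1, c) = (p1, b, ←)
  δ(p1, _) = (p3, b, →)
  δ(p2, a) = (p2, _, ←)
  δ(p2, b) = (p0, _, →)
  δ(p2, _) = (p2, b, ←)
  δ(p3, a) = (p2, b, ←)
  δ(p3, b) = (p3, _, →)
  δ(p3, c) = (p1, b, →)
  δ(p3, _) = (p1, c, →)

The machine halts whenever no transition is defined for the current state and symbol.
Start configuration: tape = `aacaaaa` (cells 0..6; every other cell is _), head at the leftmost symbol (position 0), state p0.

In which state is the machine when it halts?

state=p0 head=0 tape=__[a]acaaaa   (p0,a)→(p3,a,←)
state=p3 head=-1 tape=_[_]aacaaaa   (p3,_)→(p1,c,→)
state=p1 head=0 tape=_c[a]acaaaa   (p1,a)→(p1,_,←)
state=p1 head=-1 tape=_[c]_acaaaa   (p1,c)→(p1,b,←)
state=p1 head=-2 tape=[_]b_acaaaa   (p1,_)→(p3,b,→)
state=p3 head=-1 tape=b[b]_acaaaa   (p3,b)→(p3,_,→)
state=p3 head=0 tape=b_[_]acaaaa   (p3,_)→(p1,c,→)
state=p1 head=1 tape=b_c[a]caaaa   (p1,a)→(p1,_,←)
state=p1 head=0 tape=b_[c]_caaaa   (p1,c)→(p1,b,←)
state=p1 head=-1 tape=b[_]b_caaaa   (p1,_)→(p3,b,→)
state=p3 head=0 tape=bb[b]_caaaa   (p3,b)→(p3,_,→)
state=p3 head=1 tape=bb_[_]caaaa   (p3,_)→(p1,c,→)
state=p1 head=2 tape=bb_c[c]aaaa   (p1,c)→(p1,b,←)
state=p1 head=1 tape=bb_[c]baaaa   (p1,c)→(p1,b,←)
state=p1 head=0 tape=bb[_]bbaaaa   (p1,_)→(p3,b,→)
state=p3 head=1 tape=bbb[b]baaaa   (p3,b)→(p3,_,→)
state=p3 head=2 tape=bbb_[b]aaaa   (p3,b)→(p3,_,→)
state=p3 head=3 tape=bbb__[a]aaa   (p3,a)→(p2,b,←)
state=p2 head=2 tape=bbb_[_]baaa   (p2,_)→(p2,b,←)
state=p2 head=1 tape=bbb[_]bbaaa   (p2,_)→(p2,b,←)
state=p2 head=0 tape=bb[b]bbbaaa   (p2,b)→(p0,_,→)
state=p0 head=1 tape=bb_[b]bbaaa   (p0,b)→(p2,c,→)
state=p2 head=2 tape=bb_c[b]baaa   (p2,b)→(p0,_,→)
state=p0 head=3 tape=bb_c_[b]aaa   (p0,b)→(p2,c,→)
state=p2 head=4 tape=bb_c_c[a]aa   (p2,a)→(p2,_,←)
state=p2 head=3 tape=bb_c_[c]_aa
No transition is defined for (p2, c); M halts in state p2.

p2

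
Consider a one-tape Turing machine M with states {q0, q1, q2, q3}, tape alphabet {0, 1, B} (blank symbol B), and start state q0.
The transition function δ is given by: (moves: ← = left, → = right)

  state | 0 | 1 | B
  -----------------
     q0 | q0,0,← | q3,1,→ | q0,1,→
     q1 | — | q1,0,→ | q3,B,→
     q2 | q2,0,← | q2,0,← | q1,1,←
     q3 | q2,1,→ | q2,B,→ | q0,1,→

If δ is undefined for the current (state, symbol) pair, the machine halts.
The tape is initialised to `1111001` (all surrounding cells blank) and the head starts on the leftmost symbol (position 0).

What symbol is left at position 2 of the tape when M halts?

state=q0 head=0 tape=[1]111001   (q0,1)→(q3,1,→)
state=q3 head=1 tape=1[1]11001   (q3,1)→(q2,B,→)
state=q2 head=2 tape=1B[1]1001   (q2,1)→(q2,0,←)
state=q2 head=1 tape=1[B]01001   (q2,B)→(q1,1,←)
state=q1 head=0 tape=[1]101001   (q1,1)→(q1,0,→)
state=q1 head=1 tape=0[1]01001   (q1,1)→(q1,0,→)
state=q1 head=2 tape=00[0]1001
Cell 2 holds 0 when M halts.

0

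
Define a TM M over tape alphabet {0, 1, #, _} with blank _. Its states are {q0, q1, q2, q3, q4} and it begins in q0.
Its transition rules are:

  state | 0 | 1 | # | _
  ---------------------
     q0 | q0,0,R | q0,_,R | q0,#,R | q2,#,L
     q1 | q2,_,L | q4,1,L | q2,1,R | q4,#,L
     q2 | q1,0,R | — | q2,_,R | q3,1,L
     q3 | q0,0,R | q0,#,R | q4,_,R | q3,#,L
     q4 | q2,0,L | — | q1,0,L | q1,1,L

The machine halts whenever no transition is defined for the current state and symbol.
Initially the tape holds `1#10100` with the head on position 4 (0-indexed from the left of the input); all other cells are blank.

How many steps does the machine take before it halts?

12

state=q0 head=4 tape=1#10[1]00___   (q0,1)→(q0,_,R)
state=q0 head=5 tape=1#10_[0]0___   (q0,0)→(q0,0,R)
state=q0 head=6 tape=1#10_0[0]___   (q0,0)→(q0,0,R)
state=q0 head=7 tape=1#10_00[_]__   (q0,_)→(q2,#,L)
state=q2 head=6 tape=1#10_0[0]#__   (q2,0)→(q1,0,R)
state=q1 head=7 tape=1#10_00[#]__   (q1,#)→(q2,1,R)
state=q2 head=8 tape=1#10_001[_]_   (q2,_)→(q3,1,L)
state=q3 head=7 tape=1#10_00[1]1_   (q3,1)→(q0,#,R)
state=q0 head=8 tape=1#10_00#[1]_   (q0,1)→(q0,_,R)
state=q0 head=9 tape=1#10_00#_[_]   (q0,_)→(q2,#,L)
state=q2 head=8 tape=1#10_00#[_]#   (q2,_)→(q3,1,L)
state=q3 head=7 tape=1#10_00[#]1#   (q3,#)→(q4,_,R)
state=q4 head=8 tape=1#10_00_[1]#
M halts after 12 transitions.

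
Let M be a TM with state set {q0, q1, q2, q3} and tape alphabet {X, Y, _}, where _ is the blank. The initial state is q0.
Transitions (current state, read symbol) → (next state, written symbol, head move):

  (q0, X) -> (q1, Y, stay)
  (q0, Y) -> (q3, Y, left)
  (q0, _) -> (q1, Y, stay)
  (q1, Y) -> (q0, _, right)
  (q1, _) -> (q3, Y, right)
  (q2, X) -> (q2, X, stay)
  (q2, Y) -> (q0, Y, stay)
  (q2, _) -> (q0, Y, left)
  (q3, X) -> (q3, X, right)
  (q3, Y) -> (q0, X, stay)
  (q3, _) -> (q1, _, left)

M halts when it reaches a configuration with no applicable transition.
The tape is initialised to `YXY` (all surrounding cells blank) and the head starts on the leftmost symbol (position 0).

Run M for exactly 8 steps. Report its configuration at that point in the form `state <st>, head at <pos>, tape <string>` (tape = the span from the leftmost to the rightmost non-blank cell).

state=q0 head=0 tape=__[Y]XY   (q0,Y)→(q3,Y,left)
state=q3 head=-1 tape=_[_]YXY   (q3,_)→(q1,_,left)
state=q1 head=-2 tape=[_]_YXY   (q1,_)→(q3,Y,right)
state=q3 head=-1 tape=Y[_]YXY   (q3,_)→(q1,_,left)
state=q1 head=-2 tape=[Y]_YXY   (q1,Y)→(q0,_,right)
state=q0 head=-1 tape=_[_]YXY   (q0,_)→(q1,Y,stay)
state=q1 head=-1 tape=_[Y]YXY   (q1,Y)→(q0,_,right)
state=q0 head=0 tape=__[Y]XY   (q0,Y)→(q3,Y,left)
state=q3 head=-1 tape=_[_]YXY
After 8 steps: state q3, head at -1, tape YXY.

state q3, head at -1, tape YXY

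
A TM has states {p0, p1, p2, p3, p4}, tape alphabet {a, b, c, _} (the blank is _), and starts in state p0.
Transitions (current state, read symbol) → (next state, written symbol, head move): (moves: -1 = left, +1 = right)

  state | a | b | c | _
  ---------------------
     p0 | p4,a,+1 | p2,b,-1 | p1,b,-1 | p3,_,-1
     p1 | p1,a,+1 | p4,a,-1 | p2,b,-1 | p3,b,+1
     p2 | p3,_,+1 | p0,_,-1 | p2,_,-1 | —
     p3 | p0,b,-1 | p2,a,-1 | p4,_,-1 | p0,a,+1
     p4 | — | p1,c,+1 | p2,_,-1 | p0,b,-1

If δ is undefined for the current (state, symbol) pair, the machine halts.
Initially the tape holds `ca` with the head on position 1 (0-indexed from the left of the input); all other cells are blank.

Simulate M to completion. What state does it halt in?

p2

p0 | c[a]____   read a → write a, move +1, go to p4
p4 | ca[_]___   read _ → write b, move -1, go to p0
p0 | c[a]b___   read a → write a, move +1, go to p4
p4 | ca[b]___   read b → write c, move +1, go to p1
p1 | cac[_]__   read _ → write b, move +1, go to p3
p3 | cacb[_]_   read _ → write a, move +1, go to p0
p0 | cacba[_]   read _ → write _, move -1, go to p3
p3 | cacb[a]_   read a → write b, move -1, go to p0
p0 | cac[b]b_   read b → write b, move -1, go to p2
p2 | ca[c]bb_   read c → write _, move -1, go to p2
p2 | c[a]_bb_   read a → write _, move +1, go to p3
p3 | c_[_]bb_   read _ → write a, move +1, go to p0
p0 | c_a[b]b_   read b → write b, move -1, go to p2
p2 | c_[a]bb_   read a → write _, move +1, go to p3
p3 | c__[b]b_   read b → write a, move -1, go to p2
p2 | c_[_]ab_
No transition is defined for (p2, _); M halts in state p2.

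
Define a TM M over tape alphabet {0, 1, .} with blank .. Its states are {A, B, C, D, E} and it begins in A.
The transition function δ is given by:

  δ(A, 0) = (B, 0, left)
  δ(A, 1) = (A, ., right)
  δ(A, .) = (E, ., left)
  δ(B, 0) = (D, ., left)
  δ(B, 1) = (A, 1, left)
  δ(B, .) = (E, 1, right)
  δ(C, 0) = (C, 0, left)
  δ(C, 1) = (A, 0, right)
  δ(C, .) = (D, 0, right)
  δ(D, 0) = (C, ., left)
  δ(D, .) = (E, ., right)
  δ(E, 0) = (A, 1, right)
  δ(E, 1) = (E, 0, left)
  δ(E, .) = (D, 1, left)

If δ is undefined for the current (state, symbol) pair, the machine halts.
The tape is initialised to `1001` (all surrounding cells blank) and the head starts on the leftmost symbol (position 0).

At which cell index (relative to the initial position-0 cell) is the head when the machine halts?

A | [1]001.   read 1 → write ., move right, go to A
A | .[0]01.   read 0 → write 0, move left, go to B
B | [.]001.   read . → write 1, move right, go to E
E | 1[0]01.   read 0 → write 1, move right, go to A
A | 11[0]1.   read 0 → write 0, move left, go to B
B | 1[1]01.   read 1 → write 1, move left, go to A
A | [1]101.   read 1 → write ., move right, go to A
A | .[1]01.   read 1 → write ., move right, go to A
A | ..[0]1.   read 0 → write 0, move left, go to B
B | .[.]01.   read . → write 1, move right, go to E
E | .1[0]1.   read 0 → write 1, move right, go to A
A | .11[1].   read 1 → write ., move right, go to A
A | .11.[.]   read . → write ., move left, go to E
E | .11[.].   read . → write 1, move left, go to D
D | .1[1]1.
At halt the head is at cell 2.

2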